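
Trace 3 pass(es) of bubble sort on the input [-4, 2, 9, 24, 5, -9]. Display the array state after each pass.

After pass 1: [-4, 2, 9, 5, -9, 24] (2 swaps)
After pass 2: [-4, 2, 5, -9, 9, 24] (2 swaps)
After pass 3: [-4, 2, -9, 5, 9, 24] (1 swaps)
Total swaps: 5


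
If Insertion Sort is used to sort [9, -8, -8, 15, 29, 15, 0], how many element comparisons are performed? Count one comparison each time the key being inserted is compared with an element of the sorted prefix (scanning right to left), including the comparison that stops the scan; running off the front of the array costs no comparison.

Insert -8: 9 > -8 (shift), reached front = 1 comparison(s) -> [-8, 9, -8, 15, 29, 15, 0]
Insert -8: 9 > -8 (shift), -8 <= -8 (stop) = 2 comparison(s) -> [-8, -8, 9, 15, 29, 15, 0]
Insert 15: 9 <= 15 (stop) = 1 comparison(s) -> [-8, -8, 9, 15, 29, 15, 0]
Insert 29: 15 <= 29 (stop) = 1 comparison(s) -> [-8, -8, 9, 15, 29, 15, 0]
Insert 15: 29 > 15 (shift), 15 <= 15 (stop) = 2 comparison(s) -> [-8, -8, 9, 15, 15, 29, 0]
Insert 0: 29 > 0 (shift), 15 > 0 (shift), 15 > 0 (shift), 9 > 0 (shift), -8 <= 0 (stop) = 5 comparison(s) -> [-8, -8, 0, 9, 15, 15, 29]
Total comparisons: 1 + 2 + 1 + 1 + 2 + 5 = 12


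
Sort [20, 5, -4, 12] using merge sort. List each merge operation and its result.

Divide and conquer:
  Merge [20] + [5] -> [5, 20]
  Merge [-4] + [12] -> [-4, 12]
  Merge [5, 20] + [-4, 12] -> [-4, 5, 12, 20]


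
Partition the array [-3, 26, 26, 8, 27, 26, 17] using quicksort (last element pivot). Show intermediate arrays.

Partition 1: pivot=17 at index 2 -> [-3, 8, 17, 26, 27, 26, 26]
Partition 2: pivot=8 at index 1 -> [-3, 8, 17, 26, 27, 26, 26]
Partition 3: pivot=26 at index 5 -> [-3, 8, 17, 26, 26, 26, 27]
Partition 4: pivot=26 at index 4 -> [-3, 8, 17, 26, 26, 26, 27]


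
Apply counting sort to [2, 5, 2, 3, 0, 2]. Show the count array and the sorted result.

Count array: [1, 0, 3, 1, 0, 1]
(count[i] = number of elements equal to i)
Cumulative count: [1, 1, 4, 5, 5, 6]
Sorted: [0, 2, 2, 2, 3, 5]


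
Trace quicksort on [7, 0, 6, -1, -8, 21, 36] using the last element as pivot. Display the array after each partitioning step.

Partition 1: pivot=36 at index 6 -> [7, 0, 6, -1, -8, 21, 36]
Partition 2: pivot=21 at index 5 -> [7, 0, 6, -1, -8, 21, 36]
Partition 3: pivot=-8 at index 0 -> [-8, 0, 6, -1, 7, 21, 36]
Partition 4: pivot=7 at index 4 -> [-8, 0, 6, -1, 7, 21, 36]
Partition 5: pivot=-1 at index 1 -> [-8, -1, 6, 0, 7, 21, 36]
Partition 6: pivot=0 at index 2 -> [-8, -1, 0, 6, 7, 21, 36]


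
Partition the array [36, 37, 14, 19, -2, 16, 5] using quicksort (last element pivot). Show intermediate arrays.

Partition 1: pivot=5 at index 1 -> [-2, 5, 14, 19, 36, 16, 37]
Partition 2: pivot=37 at index 6 -> [-2, 5, 14, 19, 36, 16, 37]
Partition 3: pivot=16 at index 3 -> [-2, 5, 14, 16, 36, 19, 37]
Partition 4: pivot=19 at index 4 -> [-2, 5, 14, 16, 19, 36, 37]


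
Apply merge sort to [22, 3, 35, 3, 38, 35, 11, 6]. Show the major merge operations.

Divide and conquer:
  Merge [22] + [3] -> [3, 22]
  Merge [35] + [3] -> [3, 35]
  Merge [3, 22] + [3, 35] -> [3, 3, 22, 35]
  Merge [38] + [35] -> [35, 38]
  Merge [11] + [6] -> [6, 11]
  Merge [35, 38] + [6, 11] -> [6, 11, 35, 38]
  Merge [3, 3, 22, 35] + [6, 11, 35, 38] -> [3, 3, 6, 11, 22, 35, 35, 38]


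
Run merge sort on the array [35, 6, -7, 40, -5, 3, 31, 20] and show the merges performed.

Divide and conquer:
  Merge [35] + [6] -> [6, 35]
  Merge [-7] + [40] -> [-7, 40]
  Merge [6, 35] + [-7, 40] -> [-7, 6, 35, 40]
  Merge [-5] + [3] -> [-5, 3]
  Merge [31] + [20] -> [20, 31]
  Merge [-5, 3] + [20, 31] -> [-5, 3, 20, 31]
  Merge [-7, 6, 35, 40] + [-5, 3, 20, 31] -> [-7, -5, 3, 6, 20, 31, 35, 40]


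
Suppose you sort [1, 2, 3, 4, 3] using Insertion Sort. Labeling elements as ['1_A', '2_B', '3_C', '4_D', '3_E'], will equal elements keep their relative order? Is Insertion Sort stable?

Trace Insertion Sort on the labeled array (the key is the number; the letter only tracks identity):
  Insert 2_B at index 1: [1_A, 2_B, 3_C, 4_D, 3_E]
  Insert 3_C at index 2: [1_A, 2_B, 3_C, 4_D, 3_E]
  Insert 4_D at index 3: [1_A, 2_B, 3_C, 4_D, 3_E]
  Insert 3_E at index 3: [1_A, 2_B, 3_C, 3_E, 4_D]
Final order: [1_A, 2_B, 3_C, 3_E, 4_D]
Equal keys:
  value 3: originally 3_C, 3_E; after sorting 3_C, 3_E -> order preserved
All equal keys kept their original relative order. Insertion Sort is stable: elements are shifted only while they are strictly greater than the key, so a key is inserted after any equal elements already placed.
Answer: Stable


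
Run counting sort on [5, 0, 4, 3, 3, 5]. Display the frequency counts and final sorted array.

Count array: [1, 0, 0, 2, 1, 2]
(count[i] = number of elements equal to i)
Cumulative count: [1, 1, 1, 3, 4, 6]
Sorted: [0, 3, 3, 4, 5, 5]


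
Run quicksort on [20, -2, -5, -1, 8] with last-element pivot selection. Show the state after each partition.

Partition 1: pivot=8 at index 3 -> [-2, -5, -1, 8, 20]
Partition 2: pivot=-1 at index 2 -> [-2, -5, -1, 8, 20]
Partition 3: pivot=-5 at index 0 -> [-5, -2, -1, 8, 20]


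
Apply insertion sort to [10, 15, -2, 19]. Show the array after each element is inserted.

First element 10 is already 'sorted'
Insert 15: shifted 0 elements -> [10, 15, -2, 19]
Insert -2: shifted 2 elements -> [-2, 10, 15, 19]
Insert 19: shifted 0 elements -> [-2, 10, 15, 19]


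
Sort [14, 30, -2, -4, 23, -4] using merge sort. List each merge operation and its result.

Divide and conquer:
  Merge [30] + [-2] -> [-2, 30]
  Merge [14] + [-2, 30] -> [-2, 14, 30]
  Merge [23] + [-4] -> [-4, 23]
  Merge [-4] + [-4, 23] -> [-4, -4, 23]
  Merge [-2, 14, 30] + [-4, -4, 23] -> [-4, -4, -2, 14, 23, 30]


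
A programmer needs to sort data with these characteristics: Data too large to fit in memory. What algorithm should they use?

Best choice: External merge sort
Reason: Minimizes disk I/O by sequential reads/writes


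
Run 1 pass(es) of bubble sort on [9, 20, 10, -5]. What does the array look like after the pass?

After pass 1: [9, 10, -5, 20] (2 swaps)
Total swaps: 2


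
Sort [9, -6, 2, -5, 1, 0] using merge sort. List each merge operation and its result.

Divide and conquer:
  Merge [-6] + [2] -> [-6, 2]
  Merge [9] + [-6, 2] -> [-6, 2, 9]
  Merge [1] + [0] -> [0, 1]
  Merge [-5] + [0, 1] -> [-5, 0, 1]
  Merge [-6, 2, 9] + [-5, 0, 1] -> [-6, -5, 0, 1, 2, 9]


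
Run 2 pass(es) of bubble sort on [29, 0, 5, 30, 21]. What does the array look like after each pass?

After pass 1: [0, 5, 29, 21, 30] (3 swaps)
After pass 2: [0, 5, 21, 29, 30] (1 swaps)
Total swaps: 4


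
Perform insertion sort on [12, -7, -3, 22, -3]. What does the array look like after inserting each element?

First element 12 is already 'sorted'
Insert -7: shifted 1 elements -> [-7, 12, -3, 22, -3]
Insert -3: shifted 1 elements -> [-7, -3, 12, 22, -3]
Insert 22: shifted 0 elements -> [-7, -3, 12, 22, -3]
Insert -3: shifted 2 elements -> [-7, -3, -3, 12, 22]


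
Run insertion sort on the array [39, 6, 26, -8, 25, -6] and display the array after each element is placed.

First element 39 is already 'sorted'
Insert 6: shifted 1 elements -> [6, 39, 26, -8, 25, -6]
Insert 26: shifted 1 elements -> [6, 26, 39, -8, 25, -6]
Insert -8: shifted 3 elements -> [-8, 6, 26, 39, 25, -6]
Insert 25: shifted 2 elements -> [-8, 6, 25, 26, 39, -6]
Insert -6: shifted 4 elements -> [-8, -6, 6, 25, 26, 39]


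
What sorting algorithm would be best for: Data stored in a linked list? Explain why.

Best choice: Merge sort
Reason: Merge sort doesn't require random access; can be done in O(1) extra space for linked lists


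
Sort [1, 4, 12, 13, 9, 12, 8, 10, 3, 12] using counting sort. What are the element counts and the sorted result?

Count array: [0, 1, 0, 1, 1, 0, 0, 0, 1, 1, 1, 0, 3, 1]
(count[i] = number of elements equal to i)
Cumulative count: [0, 1, 1, 2, 3, 3, 3, 3, 4, 5, 6, 6, 9, 10]
Sorted: [1, 3, 4, 8, 9, 10, 12, 12, 12, 13]


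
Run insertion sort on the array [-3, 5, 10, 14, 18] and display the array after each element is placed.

First element -3 is already 'sorted'
Insert 5: shifted 0 elements -> [-3, 5, 10, 14, 18]
Insert 10: shifted 0 elements -> [-3, 5, 10, 14, 18]
Insert 14: shifted 0 elements -> [-3, 5, 10, 14, 18]
Insert 18: shifted 0 elements -> [-3, 5, 10, 14, 18]


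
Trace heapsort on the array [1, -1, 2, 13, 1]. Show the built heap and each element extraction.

Build heap: [13, 1, 2, -1, 1]
Extract 13: [2, 1, 1, -1, 13]
Extract 2: [1, -1, 1, 2, 13]
Extract 1: [1, -1, 1, 2, 13]
Extract 1: [-1, 1, 1, 2, 13]


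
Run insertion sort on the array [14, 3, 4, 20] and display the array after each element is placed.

First element 14 is already 'sorted'
Insert 3: shifted 1 elements -> [3, 14, 4, 20]
Insert 4: shifted 1 elements -> [3, 4, 14, 20]
Insert 20: shifted 0 elements -> [3, 4, 14, 20]


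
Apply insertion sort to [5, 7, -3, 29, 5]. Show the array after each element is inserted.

First element 5 is already 'sorted'
Insert 7: shifted 0 elements -> [5, 7, -3, 29, 5]
Insert -3: shifted 2 elements -> [-3, 5, 7, 29, 5]
Insert 29: shifted 0 elements -> [-3, 5, 7, 29, 5]
Insert 5: shifted 2 elements -> [-3, 5, 5, 7, 29]


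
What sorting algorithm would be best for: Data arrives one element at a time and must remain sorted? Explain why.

Best choice: Insertion sort
Reason: Insertion sort naturally handles online/streaming input by inserting each new element into sorted position


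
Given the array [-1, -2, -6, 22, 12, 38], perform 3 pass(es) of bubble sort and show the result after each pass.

After pass 1: [-2, -6, -1, 12, 22, 38] (3 swaps)
After pass 2: [-6, -2, -1, 12, 22, 38] (1 swaps)
After pass 3: [-6, -2, -1, 12, 22, 38] (0 swaps)
Total swaps: 4


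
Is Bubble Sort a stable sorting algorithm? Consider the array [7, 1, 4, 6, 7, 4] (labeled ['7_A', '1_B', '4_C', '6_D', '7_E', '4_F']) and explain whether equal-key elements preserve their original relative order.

Trace Bubble Sort on the labeled array (the key is the number; the letter only tracks identity):
  After pass 1: [1_B, 4_C, 6_D, 7_A, 4_F, 7_E]
  After pass 2: [1_B, 4_C, 6_D, 4_F, 7_A, 7_E]
  After pass 3: [1_B, 4_C, 4_F, 6_D, 7_A, 7_E]
  After pass 4: [1_B, 4_C, 4_F, 6_D, 7_A, 7_E] (no swaps, done)
Final order: [1_B, 4_C, 4_F, 6_D, 7_A, 7_E]
Equal keys:
  value 4: originally 4_C, 4_F; after sorting 4_C, 4_F -> order preserved
  value 7: originally 7_A, 7_E; after sorting 7_A, 7_E -> order preserved
All equal keys kept their original relative order. Bubble Sort is stable: it only swaps adjacent elements when the left one is strictly greater, so equal keys never move past each other.
Answer: Stable


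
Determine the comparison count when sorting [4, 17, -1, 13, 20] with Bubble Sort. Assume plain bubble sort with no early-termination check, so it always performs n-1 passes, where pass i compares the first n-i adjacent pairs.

Pass 1: compare adjacent pairs (0,1)..(3,4) = 4 comparison(s), 2 swap(s) -> [4, -1, 13, 17, 20]
Pass 2: compare adjacent pairs (0,1)..(2,3) = 3 comparison(s), 1 swap(s) -> [-1, 4, 13, 17, 20]
Pass 3: compare adjacent pairs (0,1)..(1,2) = 2 comparison(s), 0 swap(s) -> [-1, 4, 13, 17, 20]
Pass 4: compare adjacent pairs (0,1)..(0,1) = 1 comparison(s), 0 swap(s) -> [-1, 4, 13, 17, 20]
Total comparisons: 4 + 3 + 2 + 1 = 10


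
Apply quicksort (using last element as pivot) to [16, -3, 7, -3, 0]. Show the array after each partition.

Partition 1: pivot=0 at index 2 -> [-3, -3, 0, 16, 7]
Partition 2: pivot=-3 at index 1 -> [-3, -3, 0, 16, 7]
Partition 3: pivot=7 at index 3 -> [-3, -3, 0, 7, 16]


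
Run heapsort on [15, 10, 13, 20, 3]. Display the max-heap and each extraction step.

Build heap: [20, 15, 13, 10, 3]
Extract 20: [15, 10, 13, 3, 20]
Extract 15: [13, 10, 3, 15, 20]
Extract 13: [10, 3, 13, 15, 20]
Extract 10: [3, 10, 13, 15, 20]


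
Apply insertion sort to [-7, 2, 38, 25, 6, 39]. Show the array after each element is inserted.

First element -7 is already 'sorted'
Insert 2: shifted 0 elements -> [-7, 2, 38, 25, 6, 39]
Insert 38: shifted 0 elements -> [-7, 2, 38, 25, 6, 39]
Insert 25: shifted 1 elements -> [-7, 2, 25, 38, 6, 39]
Insert 6: shifted 2 elements -> [-7, 2, 6, 25, 38, 39]
Insert 39: shifted 0 elements -> [-7, 2, 6, 25, 38, 39]


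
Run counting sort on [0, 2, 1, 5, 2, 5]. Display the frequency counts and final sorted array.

Count array: [1, 1, 2, 0, 0, 2]
(count[i] = number of elements equal to i)
Cumulative count: [1, 2, 4, 4, 4, 6]
Sorted: [0, 1, 2, 2, 5, 5]


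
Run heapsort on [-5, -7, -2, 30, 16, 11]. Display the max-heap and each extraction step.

Build heap: [30, 16, 11, -7, -5, -2]
Extract 30: [16, -2, 11, -7, -5, 30]
Extract 16: [11, -2, -5, -7, 16, 30]
Extract 11: [-2, -7, -5, 11, 16, 30]
Extract -2: [-5, -7, -2, 11, 16, 30]
Extract -5: [-7, -5, -2, 11, 16, 30]


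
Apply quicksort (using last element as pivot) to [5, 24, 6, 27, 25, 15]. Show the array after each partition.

Partition 1: pivot=15 at index 2 -> [5, 6, 15, 27, 25, 24]
Partition 2: pivot=6 at index 1 -> [5, 6, 15, 27, 25, 24]
Partition 3: pivot=24 at index 3 -> [5, 6, 15, 24, 25, 27]
Partition 4: pivot=27 at index 5 -> [5, 6, 15, 24, 25, 27]


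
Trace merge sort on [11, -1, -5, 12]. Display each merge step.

Divide and conquer:
  Merge [11] + [-1] -> [-1, 11]
  Merge [-5] + [12] -> [-5, 12]
  Merge [-1, 11] + [-5, 12] -> [-5, -1, 11, 12]


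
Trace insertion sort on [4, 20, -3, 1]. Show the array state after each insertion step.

First element 4 is already 'sorted'
Insert 20: shifted 0 elements -> [4, 20, -3, 1]
Insert -3: shifted 2 elements -> [-3, 4, 20, 1]
Insert 1: shifted 2 elements -> [-3, 1, 4, 20]


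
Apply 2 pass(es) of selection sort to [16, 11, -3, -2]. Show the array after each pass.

Pass 1: Select minimum -3 at index 2, swap -> [-3, 11, 16, -2]
Pass 2: Select minimum -2 at index 3, swap -> [-3, -2, 16, 11]


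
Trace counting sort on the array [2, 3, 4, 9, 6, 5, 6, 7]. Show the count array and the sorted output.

Count array: [0, 0, 1, 1, 1, 1, 2, 1, 0, 1]
(count[i] = number of elements equal to i)
Cumulative count: [0, 0, 1, 2, 3, 4, 6, 7, 7, 8]
Sorted: [2, 3, 4, 5, 6, 6, 7, 9]


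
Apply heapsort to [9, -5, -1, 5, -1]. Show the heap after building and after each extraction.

Build heap: [9, 5, -1, -5, -1]
Extract 9: [5, -1, -1, -5, 9]
Extract 5: [-1, -5, -1, 5, 9]
Extract -1: [-1, -5, -1, 5, 9]
Extract -1: [-5, -1, -1, 5, 9]


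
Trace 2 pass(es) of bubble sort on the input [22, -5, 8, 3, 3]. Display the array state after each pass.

After pass 1: [-5, 8, 3, 3, 22] (4 swaps)
After pass 2: [-5, 3, 3, 8, 22] (2 swaps)
Total swaps: 6


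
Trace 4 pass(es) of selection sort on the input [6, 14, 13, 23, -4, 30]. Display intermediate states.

Pass 1: Select minimum -4 at index 4, swap -> [-4, 14, 13, 23, 6, 30]
Pass 2: Select minimum 6 at index 4, swap -> [-4, 6, 13, 23, 14, 30]
Pass 3: Select minimum 13 at index 2, swap -> [-4, 6, 13, 23, 14, 30]
Pass 4: Select minimum 14 at index 4, swap -> [-4, 6, 13, 14, 23, 30]


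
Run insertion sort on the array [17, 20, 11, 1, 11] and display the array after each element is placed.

First element 17 is already 'sorted'
Insert 20: shifted 0 elements -> [17, 20, 11, 1, 11]
Insert 11: shifted 2 elements -> [11, 17, 20, 1, 11]
Insert 1: shifted 3 elements -> [1, 11, 17, 20, 11]
Insert 11: shifted 2 elements -> [1, 11, 11, 17, 20]


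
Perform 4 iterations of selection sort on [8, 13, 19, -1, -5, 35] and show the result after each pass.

Pass 1: Select minimum -5 at index 4, swap -> [-5, 13, 19, -1, 8, 35]
Pass 2: Select minimum -1 at index 3, swap -> [-5, -1, 19, 13, 8, 35]
Pass 3: Select minimum 8 at index 4, swap -> [-5, -1, 8, 13, 19, 35]
Pass 4: Select minimum 13 at index 3, swap -> [-5, -1, 8, 13, 19, 35]


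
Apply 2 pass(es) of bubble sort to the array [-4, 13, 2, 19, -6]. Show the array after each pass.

After pass 1: [-4, 2, 13, -6, 19] (2 swaps)
After pass 2: [-4, 2, -6, 13, 19] (1 swaps)
Total swaps: 3


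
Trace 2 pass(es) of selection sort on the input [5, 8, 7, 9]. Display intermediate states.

Pass 1: Select minimum 5 at index 0, swap -> [5, 8, 7, 9]
Pass 2: Select minimum 7 at index 2, swap -> [5, 7, 8, 9]


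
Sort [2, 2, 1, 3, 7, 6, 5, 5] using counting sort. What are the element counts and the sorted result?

Count array: [0, 1, 2, 1, 0, 2, 1, 1]
(count[i] = number of elements equal to i)
Cumulative count: [0, 1, 3, 4, 4, 6, 7, 8]
Sorted: [1, 2, 2, 3, 5, 5, 6, 7]


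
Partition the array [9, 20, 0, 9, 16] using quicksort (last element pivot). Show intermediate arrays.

Partition 1: pivot=16 at index 3 -> [9, 0, 9, 16, 20]
Partition 2: pivot=9 at index 2 -> [9, 0, 9, 16, 20]
Partition 3: pivot=0 at index 0 -> [0, 9, 9, 16, 20]


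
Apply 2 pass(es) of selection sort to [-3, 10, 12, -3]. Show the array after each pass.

Pass 1: Select minimum -3 at index 0, swap -> [-3, 10, 12, -3]
Pass 2: Select minimum -3 at index 3, swap -> [-3, -3, 12, 10]


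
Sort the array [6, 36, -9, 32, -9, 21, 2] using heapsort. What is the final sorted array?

Build heap: [36, 32, 21, 6, -9, -9, 2]
Extract 36: [32, 6, 21, 2, -9, -9, 36]
Extract 32: [21, 6, -9, 2, -9, 32, 36]
Extract 21: [6, 2, -9, -9, 21, 32, 36]
Extract 6: [2, -9, -9, 6, 21, 32, 36]
Extract 2: [-9, -9, 2, 6, 21, 32, 36]
Extract -9: [-9, -9, 2, 6, 21, 32, 36]


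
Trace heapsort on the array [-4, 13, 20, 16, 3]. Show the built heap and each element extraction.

Build heap: [20, 16, -4, 13, 3]
Extract 20: [16, 13, -4, 3, 20]
Extract 16: [13, 3, -4, 16, 20]
Extract 13: [3, -4, 13, 16, 20]
Extract 3: [-4, 3, 13, 16, 20]


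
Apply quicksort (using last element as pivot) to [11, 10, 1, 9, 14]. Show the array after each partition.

Partition 1: pivot=14 at index 4 -> [11, 10, 1, 9, 14]
Partition 2: pivot=9 at index 1 -> [1, 9, 11, 10, 14]
Partition 3: pivot=10 at index 2 -> [1, 9, 10, 11, 14]


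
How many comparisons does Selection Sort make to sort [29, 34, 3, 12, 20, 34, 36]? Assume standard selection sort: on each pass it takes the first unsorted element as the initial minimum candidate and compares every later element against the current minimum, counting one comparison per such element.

Pass 1: scan indices 1..6 for the minimum = 6 comparison(s); min is 3, place at index 0 -> [3, 34, 29, 12, 20, 34, 36]
Pass 2: scan indices 2..6 for the minimum = 5 comparison(s); min is 12, place at index 1 -> [3, 12, 29, 34, 20, 34, 36]
Pass 3: scan indices 3..6 for the minimum = 4 comparison(s); min is 20, place at index 2 -> [3, 12, 20, 34, 29, 34, 36]
Pass 4: scan indices 4..6 for the minimum = 3 comparison(s); min is 29, place at index 3 -> [3, 12, 20, 29, 34, 34, 36]
Pass 5: scan indices 5..6 for the minimum = 2 comparison(s); min is 34, place at index 4 -> [3, 12, 20, 29, 34, 34, 36]
Pass 6: scan indices 6..6 for the minimum = 1 comparison(s); min is 34, place at index 5 -> [3, 12, 20, 29, 34, 34, 36]
Selection sort always scans the whole unsorted suffix, so the count is (n-1) + (n-2) + ... + 1 = n(n-1)/2 = 7*6/2 = 21 regardless of the input order.
Total comparisons: 6 + 5 + 4 + 3 + 2 + 1 = 21


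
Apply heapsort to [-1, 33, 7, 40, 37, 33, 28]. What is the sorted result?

Build heap: [40, 37, 33, 33, -1, 7, 28]
Extract 40: [37, 33, 33, 28, -1, 7, 40]
Extract 37: [33, 28, 33, 7, -1, 37, 40]
Extract 33: [33, 28, -1, 7, 33, 37, 40]
Extract 33: [28, 7, -1, 33, 33, 37, 40]
Extract 28: [7, -1, 28, 33, 33, 37, 40]
Extract 7: [-1, 7, 28, 33, 33, 37, 40]


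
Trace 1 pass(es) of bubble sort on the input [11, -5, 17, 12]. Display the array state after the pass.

After pass 1: [-5, 11, 12, 17] (2 swaps)
Total swaps: 2


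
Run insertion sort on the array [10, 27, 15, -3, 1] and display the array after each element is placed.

First element 10 is already 'sorted'
Insert 27: shifted 0 elements -> [10, 27, 15, -3, 1]
Insert 15: shifted 1 elements -> [10, 15, 27, -3, 1]
Insert -3: shifted 3 elements -> [-3, 10, 15, 27, 1]
Insert 1: shifted 3 elements -> [-3, 1, 10, 15, 27]


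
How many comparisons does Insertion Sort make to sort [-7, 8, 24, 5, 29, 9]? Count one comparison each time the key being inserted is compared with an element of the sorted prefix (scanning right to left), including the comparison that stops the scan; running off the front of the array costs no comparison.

Insert 8: -7 <= 8 (stop) = 1 comparison(s) -> [-7, 8, 24, 5, 29, 9]
Insert 24: 8 <= 24 (stop) = 1 comparison(s) -> [-7, 8, 24, 5, 29, 9]
Insert 5: 24 > 5 (shift), 8 > 5 (shift), -7 <= 5 (stop) = 3 comparison(s) -> [-7, 5, 8, 24, 29, 9]
Insert 29: 24 <= 29 (stop) = 1 comparison(s) -> [-7, 5, 8, 24, 29, 9]
Insert 9: 29 > 9 (shift), 24 > 9 (shift), 8 <= 9 (stop) = 3 comparison(s) -> [-7, 5, 8, 9, 24, 29]
Total comparisons: 1 + 1 + 3 + 1 + 3 = 9


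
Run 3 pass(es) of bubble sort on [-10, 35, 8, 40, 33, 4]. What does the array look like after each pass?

After pass 1: [-10, 8, 35, 33, 4, 40] (3 swaps)
After pass 2: [-10, 8, 33, 4, 35, 40] (2 swaps)
After pass 3: [-10, 8, 4, 33, 35, 40] (1 swaps)
Total swaps: 6


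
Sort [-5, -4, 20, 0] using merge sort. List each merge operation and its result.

Divide and conquer:
  Merge [-5] + [-4] -> [-5, -4]
  Merge [20] + [0] -> [0, 20]
  Merge [-5, -4] + [0, 20] -> [-5, -4, 0, 20]


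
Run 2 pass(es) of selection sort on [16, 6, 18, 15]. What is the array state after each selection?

Pass 1: Select minimum 6 at index 1, swap -> [6, 16, 18, 15]
Pass 2: Select minimum 15 at index 3, swap -> [6, 15, 18, 16]


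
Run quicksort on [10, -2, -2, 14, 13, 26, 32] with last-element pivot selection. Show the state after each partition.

Partition 1: pivot=32 at index 6 -> [10, -2, -2, 14, 13, 26, 32]
Partition 2: pivot=26 at index 5 -> [10, -2, -2, 14, 13, 26, 32]
Partition 3: pivot=13 at index 3 -> [10, -2, -2, 13, 14, 26, 32]
Partition 4: pivot=-2 at index 1 -> [-2, -2, 10, 13, 14, 26, 32]


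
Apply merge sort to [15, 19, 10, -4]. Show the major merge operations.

Divide and conquer:
  Merge [15] + [19] -> [15, 19]
  Merge [10] + [-4] -> [-4, 10]
  Merge [15, 19] + [-4, 10] -> [-4, 10, 15, 19]


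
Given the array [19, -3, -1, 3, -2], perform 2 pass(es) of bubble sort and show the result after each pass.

After pass 1: [-3, -1, 3, -2, 19] (4 swaps)
After pass 2: [-3, -1, -2, 3, 19] (1 swaps)
Total swaps: 5


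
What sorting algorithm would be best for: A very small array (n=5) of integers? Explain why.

Best choice: Insertion sort
Reason: For tiny inputs the O(n^2) overhead is negligible and insertion sort has minimal constant factors


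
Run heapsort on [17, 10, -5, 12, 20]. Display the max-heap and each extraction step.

Build heap: [20, 17, -5, 12, 10]
Extract 20: [17, 12, -5, 10, 20]
Extract 17: [12, 10, -5, 17, 20]
Extract 12: [10, -5, 12, 17, 20]
Extract 10: [-5, 10, 12, 17, 20]


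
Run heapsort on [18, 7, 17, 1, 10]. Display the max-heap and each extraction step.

Build heap: [18, 10, 17, 1, 7]
Extract 18: [17, 10, 7, 1, 18]
Extract 17: [10, 1, 7, 17, 18]
Extract 10: [7, 1, 10, 17, 18]
Extract 7: [1, 7, 10, 17, 18]


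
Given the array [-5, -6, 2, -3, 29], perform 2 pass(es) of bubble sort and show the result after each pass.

After pass 1: [-6, -5, -3, 2, 29] (2 swaps)
After pass 2: [-6, -5, -3, 2, 29] (0 swaps)
Total swaps: 2


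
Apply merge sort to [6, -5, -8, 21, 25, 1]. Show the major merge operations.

Divide and conquer:
  Merge [-5] + [-8] -> [-8, -5]
  Merge [6] + [-8, -5] -> [-8, -5, 6]
  Merge [25] + [1] -> [1, 25]
  Merge [21] + [1, 25] -> [1, 21, 25]
  Merge [-8, -5, 6] + [1, 21, 25] -> [-8, -5, 1, 6, 21, 25]


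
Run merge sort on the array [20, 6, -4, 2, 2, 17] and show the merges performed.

Divide and conquer:
  Merge [6] + [-4] -> [-4, 6]
  Merge [20] + [-4, 6] -> [-4, 6, 20]
  Merge [2] + [17] -> [2, 17]
  Merge [2] + [2, 17] -> [2, 2, 17]
  Merge [-4, 6, 20] + [2, 2, 17] -> [-4, 2, 2, 6, 17, 20]


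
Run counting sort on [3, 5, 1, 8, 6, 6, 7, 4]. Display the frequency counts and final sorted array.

Count array: [0, 1, 0, 1, 1, 1, 2, 1, 1]
(count[i] = number of elements equal to i)
Cumulative count: [0, 1, 1, 2, 3, 4, 6, 7, 8]
Sorted: [1, 3, 4, 5, 6, 6, 7, 8]


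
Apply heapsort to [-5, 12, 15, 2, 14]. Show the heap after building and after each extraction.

Build heap: [15, 14, -5, 2, 12]
Extract 15: [14, 12, -5, 2, 15]
Extract 14: [12, 2, -5, 14, 15]
Extract 12: [2, -5, 12, 14, 15]
Extract 2: [-5, 2, 12, 14, 15]


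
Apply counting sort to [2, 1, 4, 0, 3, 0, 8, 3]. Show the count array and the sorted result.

Count array: [2, 1, 1, 2, 1, 0, 0, 0, 1]
(count[i] = number of elements equal to i)
Cumulative count: [2, 3, 4, 6, 7, 7, 7, 7, 8]
Sorted: [0, 0, 1, 2, 3, 3, 4, 8]


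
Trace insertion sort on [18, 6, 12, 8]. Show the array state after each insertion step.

First element 18 is already 'sorted'
Insert 6: shifted 1 elements -> [6, 18, 12, 8]
Insert 12: shifted 1 elements -> [6, 12, 18, 8]
Insert 8: shifted 2 elements -> [6, 8, 12, 18]


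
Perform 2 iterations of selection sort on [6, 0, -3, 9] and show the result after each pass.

Pass 1: Select minimum -3 at index 2, swap -> [-3, 0, 6, 9]
Pass 2: Select minimum 0 at index 1, swap -> [-3, 0, 6, 9]


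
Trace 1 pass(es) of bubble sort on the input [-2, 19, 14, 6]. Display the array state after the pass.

After pass 1: [-2, 14, 6, 19] (2 swaps)
Total swaps: 2


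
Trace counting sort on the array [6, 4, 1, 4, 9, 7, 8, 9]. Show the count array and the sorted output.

Count array: [0, 1, 0, 0, 2, 0, 1, 1, 1, 2]
(count[i] = number of elements equal to i)
Cumulative count: [0, 1, 1, 1, 3, 3, 4, 5, 6, 8]
Sorted: [1, 4, 4, 6, 7, 8, 9, 9]


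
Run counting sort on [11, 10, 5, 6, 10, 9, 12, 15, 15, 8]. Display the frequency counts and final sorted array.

Count array: [0, 0, 0, 0, 0, 1, 1, 0, 1, 1, 2, 1, 1, 0, 0, 2]
(count[i] = number of elements equal to i)
Cumulative count: [0, 0, 0, 0, 0, 1, 2, 2, 3, 4, 6, 7, 8, 8, 8, 10]
Sorted: [5, 6, 8, 9, 10, 10, 11, 12, 15, 15]


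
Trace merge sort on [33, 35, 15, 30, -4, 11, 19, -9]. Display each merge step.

Divide and conquer:
  Merge [33] + [35] -> [33, 35]
  Merge [15] + [30] -> [15, 30]
  Merge [33, 35] + [15, 30] -> [15, 30, 33, 35]
  Merge [-4] + [11] -> [-4, 11]
  Merge [19] + [-9] -> [-9, 19]
  Merge [-4, 11] + [-9, 19] -> [-9, -4, 11, 19]
  Merge [15, 30, 33, 35] + [-9, -4, 11, 19] -> [-9, -4, 11, 15, 19, 30, 33, 35]


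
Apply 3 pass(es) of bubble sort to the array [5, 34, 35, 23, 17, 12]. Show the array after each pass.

After pass 1: [5, 34, 23, 17, 12, 35] (3 swaps)
After pass 2: [5, 23, 17, 12, 34, 35] (3 swaps)
After pass 3: [5, 17, 12, 23, 34, 35] (2 swaps)
Total swaps: 8


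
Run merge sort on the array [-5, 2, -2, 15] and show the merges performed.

Divide and conquer:
  Merge [-5] + [2] -> [-5, 2]
  Merge [-2] + [15] -> [-2, 15]
  Merge [-5, 2] + [-2, 15] -> [-5, -2, 2, 15]


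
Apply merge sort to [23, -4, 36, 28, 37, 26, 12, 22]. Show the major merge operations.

Divide and conquer:
  Merge [23] + [-4] -> [-4, 23]
  Merge [36] + [28] -> [28, 36]
  Merge [-4, 23] + [28, 36] -> [-4, 23, 28, 36]
  Merge [37] + [26] -> [26, 37]
  Merge [12] + [22] -> [12, 22]
  Merge [26, 37] + [12, 22] -> [12, 22, 26, 37]
  Merge [-4, 23, 28, 36] + [12, 22, 26, 37] -> [-4, 12, 22, 23, 26, 28, 36, 37]


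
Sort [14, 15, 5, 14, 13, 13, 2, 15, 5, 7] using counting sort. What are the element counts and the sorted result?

Count array: [0, 0, 1, 0, 0, 2, 0, 1, 0, 0, 0, 0, 0, 2, 2, 2]
(count[i] = number of elements equal to i)
Cumulative count: [0, 0, 1, 1, 1, 3, 3, 4, 4, 4, 4, 4, 4, 6, 8, 10]
Sorted: [2, 5, 5, 7, 13, 13, 14, 14, 15, 15]


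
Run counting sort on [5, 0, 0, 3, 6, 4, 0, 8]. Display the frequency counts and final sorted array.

Count array: [3, 0, 0, 1, 1, 1, 1, 0, 1]
(count[i] = number of elements equal to i)
Cumulative count: [3, 3, 3, 4, 5, 6, 7, 7, 8]
Sorted: [0, 0, 0, 3, 4, 5, 6, 8]


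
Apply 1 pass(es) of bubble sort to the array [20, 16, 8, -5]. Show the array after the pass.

After pass 1: [16, 8, -5, 20] (3 swaps)
Total swaps: 3


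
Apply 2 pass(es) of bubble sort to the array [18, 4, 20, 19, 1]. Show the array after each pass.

After pass 1: [4, 18, 19, 1, 20] (3 swaps)
After pass 2: [4, 18, 1, 19, 20] (1 swaps)
Total swaps: 4


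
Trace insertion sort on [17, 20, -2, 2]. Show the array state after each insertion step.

First element 17 is already 'sorted'
Insert 20: shifted 0 elements -> [17, 20, -2, 2]
Insert -2: shifted 2 elements -> [-2, 17, 20, 2]
Insert 2: shifted 2 elements -> [-2, 2, 17, 20]


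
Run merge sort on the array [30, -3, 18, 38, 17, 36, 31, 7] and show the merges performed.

Divide and conquer:
  Merge [30] + [-3] -> [-3, 30]
  Merge [18] + [38] -> [18, 38]
  Merge [-3, 30] + [18, 38] -> [-3, 18, 30, 38]
  Merge [17] + [36] -> [17, 36]
  Merge [31] + [7] -> [7, 31]
  Merge [17, 36] + [7, 31] -> [7, 17, 31, 36]
  Merge [-3, 18, 30, 38] + [7, 17, 31, 36] -> [-3, 7, 17, 18, 30, 31, 36, 38]


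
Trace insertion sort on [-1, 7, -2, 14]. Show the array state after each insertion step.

First element -1 is already 'sorted'
Insert 7: shifted 0 elements -> [-1, 7, -2, 14]
Insert -2: shifted 2 elements -> [-2, -1, 7, 14]
Insert 14: shifted 0 elements -> [-2, -1, 7, 14]


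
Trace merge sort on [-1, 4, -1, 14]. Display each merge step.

Divide and conquer:
  Merge [-1] + [4] -> [-1, 4]
  Merge [-1] + [14] -> [-1, 14]
  Merge [-1, 4] + [-1, 14] -> [-1, -1, 4, 14]


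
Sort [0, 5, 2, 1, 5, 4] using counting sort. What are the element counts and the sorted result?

Count array: [1, 1, 1, 0, 1, 2]
(count[i] = number of elements equal to i)
Cumulative count: [1, 2, 3, 3, 4, 6]
Sorted: [0, 1, 2, 4, 5, 5]


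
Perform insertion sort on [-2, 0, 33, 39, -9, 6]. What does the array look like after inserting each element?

First element -2 is already 'sorted'
Insert 0: shifted 0 elements -> [-2, 0, 33, 39, -9, 6]
Insert 33: shifted 0 elements -> [-2, 0, 33, 39, -9, 6]
Insert 39: shifted 0 elements -> [-2, 0, 33, 39, -9, 6]
Insert -9: shifted 4 elements -> [-9, -2, 0, 33, 39, 6]
Insert 6: shifted 2 elements -> [-9, -2, 0, 6, 33, 39]


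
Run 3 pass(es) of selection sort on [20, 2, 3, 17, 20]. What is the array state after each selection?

Pass 1: Select minimum 2 at index 1, swap -> [2, 20, 3, 17, 20]
Pass 2: Select minimum 3 at index 2, swap -> [2, 3, 20, 17, 20]
Pass 3: Select minimum 17 at index 3, swap -> [2, 3, 17, 20, 20]


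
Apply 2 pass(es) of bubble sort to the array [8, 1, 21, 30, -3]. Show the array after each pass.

After pass 1: [1, 8, 21, -3, 30] (2 swaps)
After pass 2: [1, 8, -3, 21, 30] (1 swaps)
Total swaps: 3


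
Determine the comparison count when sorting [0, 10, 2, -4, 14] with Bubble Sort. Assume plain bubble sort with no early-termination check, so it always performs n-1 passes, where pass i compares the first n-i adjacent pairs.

Pass 1: compare adjacent pairs (0,1)..(3,4) = 4 comparison(s), 2 swap(s) -> [0, 2, -4, 10, 14]
Pass 2: compare adjacent pairs (0,1)..(2,3) = 3 comparison(s), 1 swap(s) -> [0, -4, 2, 10, 14]
Pass 3: compare adjacent pairs (0,1)..(1,2) = 2 comparison(s), 1 swap(s) -> [-4, 0, 2, 10, 14]
Pass 4: compare adjacent pairs (0,1)..(0,1) = 1 comparison(s), 0 swap(s) -> [-4, 0, 2, 10, 14]
Total comparisons: 4 + 3 + 2 + 1 = 10


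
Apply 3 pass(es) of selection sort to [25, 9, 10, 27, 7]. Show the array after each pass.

Pass 1: Select minimum 7 at index 4, swap -> [7, 9, 10, 27, 25]
Pass 2: Select minimum 9 at index 1, swap -> [7, 9, 10, 27, 25]
Pass 3: Select minimum 10 at index 2, swap -> [7, 9, 10, 27, 25]


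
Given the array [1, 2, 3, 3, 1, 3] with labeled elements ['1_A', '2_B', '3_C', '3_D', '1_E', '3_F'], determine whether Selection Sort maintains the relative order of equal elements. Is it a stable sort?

Trace Selection Sort on the labeled array (the key is the number; the letter only tracks identity):
  Pass 1: minimum 1_A is already at index 0; no swap -> [1_A, 2_B, 3_C, 3_D, 1_E, 3_F]
  Pass 2: minimum of unsorted part is 1_E at index 4; swap it with 2_B at index 1 -> [1_A, 1_E, 3_C, 3_D, 2_B, 3_F]
  Pass 3: minimum of unsorted part is 2_B at index 4; swap it with 3_C at index 2 -> [1_A, 1_E, 2_B, 3_D, 3_C, 3_F]
  Pass 4: minimum 3_D is already at index 3; no swap -> [1_A, 1_E, 2_B, 3_D, 3_C, 3_F]
  Pass 5: minimum 3_C is already at index 4; no swap -> [1_A, 1_E, 2_B, 3_D, 3_C, 3_F]
Final order: [1_A, 1_E, 2_B, 3_D, 3_C, 3_F]
Equal keys:
  value 1: originally 1_A, 1_E; after sorting 1_A, 1_E -> order preserved
  value 3: originally 3_C, 3_D, 3_F; after sorting 3_D, 3_C, 3_F -> order changed
Equal keys were reordered, so Selection Sort is not stable: the long-range swap that moves the minimum into place can carry an element past an equal key. (One such input is enough; an unstable sort may happen to preserve order on other inputs, but it gives no guarantee.)
Answer: Not stable


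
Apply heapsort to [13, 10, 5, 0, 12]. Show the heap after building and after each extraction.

Build heap: [13, 12, 5, 0, 10]
Extract 13: [12, 10, 5, 0, 13]
Extract 12: [10, 0, 5, 12, 13]
Extract 10: [5, 0, 10, 12, 13]
Extract 5: [0, 5, 10, 12, 13]


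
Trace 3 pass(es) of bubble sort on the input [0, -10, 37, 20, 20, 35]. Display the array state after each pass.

After pass 1: [-10, 0, 20, 20, 35, 37] (4 swaps)
After pass 2: [-10, 0, 20, 20, 35, 37] (0 swaps)
After pass 3: [-10, 0, 20, 20, 35, 37] (0 swaps)
Total swaps: 4


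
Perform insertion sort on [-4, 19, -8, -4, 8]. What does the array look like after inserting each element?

First element -4 is already 'sorted'
Insert 19: shifted 0 elements -> [-4, 19, -8, -4, 8]
Insert -8: shifted 2 elements -> [-8, -4, 19, -4, 8]
Insert -4: shifted 1 elements -> [-8, -4, -4, 19, 8]
Insert 8: shifted 1 elements -> [-8, -4, -4, 8, 19]


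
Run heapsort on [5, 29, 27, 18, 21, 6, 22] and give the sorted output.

Build heap: [29, 21, 27, 18, 5, 6, 22]
Extract 29: [27, 21, 22, 18, 5, 6, 29]
Extract 27: [22, 21, 6, 18, 5, 27, 29]
Extract 22: [21, 18, 6, 5, 22, 27, 29]
Extract 21: [18, 5, 6, 21, 22, 27, 29]
Extract 18: [6, 5, 18, 21, 22, 27, 29]
Extract 6: [5, 6, 18, 21, 22, 27, 29]


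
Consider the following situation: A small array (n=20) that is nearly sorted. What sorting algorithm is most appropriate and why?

Best choice: Insertion sort
Reason: Insertion sort is O(n) for nearly sorted arrays and has low overhead


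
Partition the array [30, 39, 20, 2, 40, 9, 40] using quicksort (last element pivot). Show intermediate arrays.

Partition 1: pivot=40 at index 6 -> [30, 39, 20, 2, 40, 9, 40]
Partition 2: pivot=9 at index 1 -> [2, 9, 20, 30, 40, 39, 40]
Partition 3: pivot=39 at index 4 -> [2, 9, 20, 30, 39, 40, 40]
Partition 4: pivot=30 at index 3 -> [2, 9, 20, 30, 39, 40, 40]


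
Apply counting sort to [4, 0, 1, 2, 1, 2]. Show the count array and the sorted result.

Count array: [1, 2, 2, 0, 1]
(count[i] = number of elements equal to i)
Cumulative count: [1, 3, 5, 5, 6]
Sorted: [0, 1, 1, 2, 2, 4]


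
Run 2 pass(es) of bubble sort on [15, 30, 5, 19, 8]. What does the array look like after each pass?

After pass 1: [15, 5, 19, 8, 30] (3 swaps)
After pass 2: [5, 15, 8, 19, 30] (2 swaps)
Total swaps: 5


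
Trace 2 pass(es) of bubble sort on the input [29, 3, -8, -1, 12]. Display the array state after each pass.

After pass 1: [3, -8, -1, 12, 29] (4 swaps)
After pass 2: [-8, -1, 3, 12, 29] (2 swaps)
Total swaps: 6


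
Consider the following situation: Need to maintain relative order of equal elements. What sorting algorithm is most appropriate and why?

Best choice: Merge sort or Insertion sort
Reason: Both are stable; quicksort and heapsort are not stable


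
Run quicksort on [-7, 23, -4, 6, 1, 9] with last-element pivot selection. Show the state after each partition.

Partition 1: pivot=9 at index 4 -> [-7, -4, 6, 1, 9, 23]
Partition 2: pivot=1 at index 2 -> [-7, -4, 1, 6, 9, 23]
Partition 3: pivot=-4 at index 1 -> [-7, -4, 1, 6, 9, 23]


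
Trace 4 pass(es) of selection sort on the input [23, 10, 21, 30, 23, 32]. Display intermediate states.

Pass 1: Select minimum 10 at index 1, swap -> [10, 23, 21, 30, 23, 32]
Pass 2: Select minimum 21 at index 2, swap -> [10, 21, 23, 30, 23, 32]
Pass 3: Select minimum 23 at index 2, swap -> [10, 21, 23, 30, 23, 32]
Pass 4: Select minimum 23 at index 4, swap -> [10, 21, 23, 23, 30, 32]


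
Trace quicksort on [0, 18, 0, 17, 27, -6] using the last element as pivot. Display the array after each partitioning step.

Partition 1: pivot=-6 at index 0 -> [-6, 18, 0, 17, 27, 0]
Partition 2: pivot=0 at index 2 -> [-6, 0, 0, 17, 27, 18]
Partition 3: pivot=18 at index 4 -> [-6, 0, 0, 17, 18, 27]


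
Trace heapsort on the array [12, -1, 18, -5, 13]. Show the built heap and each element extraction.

Build heap: [18, 13, 12, -5, -1]
Extract 18: [13, -1, 12, -5, 18]
Extract 13: [12, -1, -5, 13, 18]
Extract 12: [-1, -5, 12, 13, 18]
Extract -1: [-5, -1, 12, 13, 18]


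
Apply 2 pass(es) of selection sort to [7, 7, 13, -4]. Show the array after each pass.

Pass 1: Select minimum -4 at index 3, swap -> [-4, 7, 13, 7]
Pass 2: Select minimum 7 at index 1, swap -> [-4, 7, 13, 7]


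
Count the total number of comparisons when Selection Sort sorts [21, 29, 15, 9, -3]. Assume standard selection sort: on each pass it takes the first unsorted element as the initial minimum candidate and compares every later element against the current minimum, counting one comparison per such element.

Pass 1: scan indices 1..4 for the minimum = 4 comparison(s); min is -3, place at index 0 -> [-3, 29, 15, 9, 21]
Pass 2: scan indices 2..4 for the minimum = 3 comparison(s); min is 9, place at index 1 -> [-3, 9, 15, 29, 21]
Pass 3: scan indices 3..4 for the minimum = 2 comparison(s); min is 15, place at index 2 -> [-3, 9, 15, 29, 21]
Pass 4: scan indices 4..4 for the minimum = 1 comparison(s); min is 21, place at index 3 -> [-3, 9, 15, 21, 29]
Selection sort always scans the whole unsorted suffix, so the count is (n-1) + (n-2) + ... + 1 = n(n-1)/2 = 5*4/2 = 10 regardless of the input order.
Total comparisons: 4 + 3 + 2 + 1 = 10


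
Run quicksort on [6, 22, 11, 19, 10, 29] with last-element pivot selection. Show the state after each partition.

Partition 1: pivot=29 at index 5 -> [6, 22, 11, 19, 10, 29]
Partition 2: pivot=10 at index 1 -> [6, 10, 11, 19, 22, 29]
Partition 3: pivot=22 at index 4 -> [6, 10, 11, 19, 22, 29]
Partition 4: pivot=19 at index 3 -> [6, 10, 11, 19, 22, 29]


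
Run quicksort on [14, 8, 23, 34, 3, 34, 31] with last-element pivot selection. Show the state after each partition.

Partition 1: pivot=31 at index 4 -> [14, 8, 23, 3, 31, 34, 34]
Partition 2: pivot=3 at index 0 -> [3, 8, 23, 14, 31, 34, 34]
Partition 3: pivot=14 at index 2 -> [3, 8, 14, 23, 31, 34, 34]
Partition 4: pivot=34 at index 6 -> [3, 8, 14, 23, 31, 34, 34]


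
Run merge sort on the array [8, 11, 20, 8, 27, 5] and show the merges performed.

Divide and conquer:
  Merge [11] + [20] -> [11, 20]
  Merge [8] + [11, 20] -> [8, 11, 20]
  Merge [27] + [5] -> [5, 27]
  Merge [8] + [5, 27] -> [5, 8, 27]
  Merge [8, 11, 20] + [5, 8, 27] -> [5, 8, 8, 11, 20, 27]


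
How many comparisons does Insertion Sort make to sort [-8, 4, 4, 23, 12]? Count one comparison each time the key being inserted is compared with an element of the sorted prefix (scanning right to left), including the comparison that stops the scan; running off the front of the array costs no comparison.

Insert 4: -8 <= 4 (stop) = 1 comparison(s) -> [-8, 4, 4, 23, 12]
Insert 4: 4 <= 4 (stop) = 1 comparison(s) -> [-8, 4, 4, 23, 12]
Insert 23: 4 <= 23 (stop) = 1 comparison(s) -> [-8, 4, 4, 23, 12]
Insert 12: 23 > 12 (shift), 4 <= 12 (stop) = 2 comparison(s) -> [-8, 4, 4, 12, 23]
Total comparisons: 1 + 1 + 1 + 2 = 5


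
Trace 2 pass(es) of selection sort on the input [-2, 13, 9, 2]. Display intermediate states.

Pass 1: Select minimum -2 at index 0, swap -> [-2, 13, 9, 2]
Pass 2: Select minimum 2 at index 3, swap -> [-2, 2, 9, 13]
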